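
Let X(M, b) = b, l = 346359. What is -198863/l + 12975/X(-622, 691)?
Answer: 4356593692/239334069 ≈ 18.203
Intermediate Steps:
-198863/l + 12975/X(-622, 691) = -198863/346359 + 12975/691 = 4356593692/239334069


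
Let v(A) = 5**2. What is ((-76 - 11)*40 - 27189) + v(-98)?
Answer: -30644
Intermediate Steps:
v(A) = 25
((-76 - 11)*40 - 27189) + v(-98) = ((-76 - 11)*40 - 27189) + 25 = (-87*40 - 27189) + 25 = (-3480 - 27189) + 25 = -30669 + 25 = -30644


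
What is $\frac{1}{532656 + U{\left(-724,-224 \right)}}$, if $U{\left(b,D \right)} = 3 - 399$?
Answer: $\frac{1}{532260} \approx 1.8788 \cdot 10^{-6}$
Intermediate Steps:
$U{\left(b,D \right)} = -396$ ($U{\left(b,D \right)} = 3 - 399 = -396$)
$\frac{1}{532656 + U{\left(-724,-224 \right)}} = \frac{1}{532656 - 396} = \frac{1}{532260}$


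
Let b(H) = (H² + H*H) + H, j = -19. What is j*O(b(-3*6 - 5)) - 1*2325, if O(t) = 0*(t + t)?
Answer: -2325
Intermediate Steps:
b(H) = H + 2*H² (b(H) = (H² + H²) + H = 2*H² + H = H + 2*H²)
O(t) = 0 (O(t) = 0*(2*t) = 0)
j*O(b(-3*6 - 5)) - 1*2325 = -19*0 - 1*2325 = 0 - 2325 = -2325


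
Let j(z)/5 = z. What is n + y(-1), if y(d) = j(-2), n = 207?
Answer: 197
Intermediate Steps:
j(z) = 5*z
y(d) = -10 (y(d) = 5*(-2) = -10)
n + y(-1) = 207 - 10 = 197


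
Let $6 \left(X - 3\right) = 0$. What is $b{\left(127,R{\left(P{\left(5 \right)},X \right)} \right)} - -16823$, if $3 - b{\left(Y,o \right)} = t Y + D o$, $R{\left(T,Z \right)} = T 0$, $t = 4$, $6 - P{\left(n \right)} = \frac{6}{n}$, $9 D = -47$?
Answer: $16318$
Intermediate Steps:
$X = 3$ ($X = 3 + \frac{1}{6} \cdot 0 = 3 + 0 = 3$)
$D = - \frac{47}{9}$ ($D = \frac{1}{9} \left(-47\right) = - \frac{47}{9} \approx -5.2222$)
$P{\left(n \right)} = 6 - \frac{6}{n}$
$R{\left(T,Z \right)} = 0$
$b{\left(Y,o \right)} = 3 - 4 Y + \frac{47 o}{9}$ ($b{\left(Y,o \right)} = 3 - \left(4 Y - \frac{47 o}{9}\right) = 3 - 4 Y + \frac{47 o}{9}$)
$b{\left(127,R{\left(P{\left(5 \right)},X \right)} \right)} - -16823 = \left(3 - 508 + \frac{47}{9} \cdot 0\right) - -16823 = \left(3 - 508 + 0\right) + 16823 = -505 + 16823 = 16318$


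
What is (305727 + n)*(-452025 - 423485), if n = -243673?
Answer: -54328897540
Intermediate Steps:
(305727 + n)*(-452025 - 423485) = (305727 - 243673)*(-452025 - 423485) = 62054*(-875510) = -54328897540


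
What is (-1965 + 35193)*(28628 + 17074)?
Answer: 1518586056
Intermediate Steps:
(-1965 + 35193)*(28628 + 17074) = 33228*45702 = 1518586056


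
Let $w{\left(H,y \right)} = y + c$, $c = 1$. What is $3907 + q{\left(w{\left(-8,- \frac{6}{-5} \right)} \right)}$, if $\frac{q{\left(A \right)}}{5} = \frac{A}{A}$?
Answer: $3912$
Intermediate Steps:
$w{\left(H,y \right)} = 1 + y$ ($w{\left(H,y \right)} = y + 1 = 1 + y$)
$q{\left(A \right)} = 5$ ($q{\left(A \right)} = 5 \frac{A}{A} = 5 \cdot 1 = 5$)
$3907 + q{\left(w{\left(-8,- \frac{6}{-5} \right)} \right)} = 3907 + 5 = 3912$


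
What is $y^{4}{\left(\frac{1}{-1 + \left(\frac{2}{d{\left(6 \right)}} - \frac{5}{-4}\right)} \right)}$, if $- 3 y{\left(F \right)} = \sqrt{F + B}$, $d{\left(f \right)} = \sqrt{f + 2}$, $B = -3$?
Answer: $\frac{251}{1323} - \frac{400 \sqrt{2}}{3969} \approx 0.047194$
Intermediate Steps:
$d{\left(f \right)} = \sqrt{2 + f}$
$y{\left(F \right)} = - \frac{\sqrt{-3 + F}}{3}$ ($y{\left(F \right)} = - \frac{\sqrt{F - 3}}{3} = - \frac{\sqrt{-3 + F}}{3}$)
$y^{4}{\left(\frac{1}{-1 + \left(\frac{2}{d{\left(6 \right)}} - \frac{5}{-4}\right)} \right)} = \left(- \frac{\sqrt{-3 + \frac{1}{-1 + \left(\frac{2}{\sqrt{2 + 6}} - \frac{5}{-4}\right)}}}{3}\right)^{4} = \left(- \frac{\sqrt{-3 + \frac{1}{-1 + \left(\frac{2}{\sqrt{8}} - - \frac{5}{4}\right)}}}{3}\right)^{4} = \left(- \frac{\sqrt{-3 + \frac{1}{-1 + \left(\frac{2}{2 \sqrt{2}} + \frac{5}{4}\right)}}}{3}\right)^{4} = \left(- \frac{\sqrt{-3 + \frac{1}{-1 + \left(2 \frac{\sqrt{2}}{4} + \frac{5}{4}\right)}}}{3}\right)^{4} = \left(- \frac{\sqrt{-3 + \frac{1}{-1 + \left(\frac{\sqrt{2}}{2} + \frac{5}{4}\right)}}}{3}\right)^{4} = \left(- \frac{\sqrt{-3 + \frac{1}{-1 + \left(\frac{5}{4} + \frac{\sqrt{2}}{2}\right)}}}{3}\right)^{4} = \left(- \frac{\sqrt{-3 + \frac{1}{\frac{1}{4} + \frac{\sqrt{2}}{2}}}}{3}\right)^{4} = \frac{\left(-3 + \frac{1}{\frac{1}{4} + \frac{\sqrt{2}}{2}}\right)^{2}}{81}$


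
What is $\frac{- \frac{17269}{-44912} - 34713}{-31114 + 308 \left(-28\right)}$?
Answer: $\frac{222716141}{254959008} \approx 0.87354$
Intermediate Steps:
$\frac{- \frac{17269}{-44912} - 34713}{-31114 + 308 \left(-28\right)} = \frac{\left(-17269\right) \left(- \frac{1}{44912}\right) - 34713}{-31114 - 8624} = \frac{\frac{2467}{6416} - 34713}{-39738} = \left(- \frac{222716141}{6416}\right) \left(- \frac{1}{39738}\right) = \frac{222716141}{254959008}$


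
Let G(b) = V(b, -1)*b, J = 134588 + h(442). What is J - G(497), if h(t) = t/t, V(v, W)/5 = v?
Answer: -1100456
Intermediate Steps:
V(v, W) = 5*v
h(t) = 1
J = 134589 (J = 134588 + 1 = 134589)
G(b) = 5*b² (G(b) = (5*b)*b = 5*b²)
J - G(497) = 134589 - 5*497² = 134589 - 5*247009 = 134589 - 1*1235045 = 134589 - 1235045 = -1100456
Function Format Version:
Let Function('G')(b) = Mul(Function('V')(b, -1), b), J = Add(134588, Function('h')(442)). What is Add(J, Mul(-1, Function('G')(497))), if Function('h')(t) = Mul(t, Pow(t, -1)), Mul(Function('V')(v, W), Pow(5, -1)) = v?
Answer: -1100456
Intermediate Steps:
Function('V')(v, W) = Mul(5, v)
Function('h')(t) = 1
J = 134589 (J = Add(134588, 1) = 134589)
Function('G')(b) = Mul(5, Pow(b, 2)) (Function('G')(b) = Mul(Mul(5, b), b) = Mul(5, Pow(b, 2)))
Add(J, Mul(-1, Function('G')(497))) = Add(134589, Mul(-1, Mul(5, Pow(497, 2)))) = Add(134589, Mul(-1, Mul(5, 247009))) = Add(134589, Mul(-1, 1235045)) = Add(134589, -1235045) = -1100456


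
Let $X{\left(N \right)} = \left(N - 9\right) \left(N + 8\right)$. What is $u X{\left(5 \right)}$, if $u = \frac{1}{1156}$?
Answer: $- \frac{13}{289} \approx -0.044983$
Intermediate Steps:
$X{\left(N \right)} = \left(-9 + N\right) \left(8 + N\right)$
$u = \frac{1}{1156} \approx 0.00086505$
$u X{\left(5 \right)} = \frac{-72 + 5^{2} - 5}{1156} = \frac{-72 + 25 - 5}{1156} = \frac{1}{1156} \left(-52\right) = - \frac{13}{289}$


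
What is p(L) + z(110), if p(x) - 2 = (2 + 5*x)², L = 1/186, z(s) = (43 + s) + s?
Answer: 9310069/34596 ≈ 269.11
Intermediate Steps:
z(s) = 43 + 2*s
L = 1/186 ≈ 0.0053763
p(x) = 2 + (2 + 5*x)²
p(L) + z(110) = (2 + (2 + 5*(1/186))²) + (43 + 2*110) = (2 + (2 + 5/186)²) + (43 + 220) = (2 + (377/186)²) + 263 = (2 + 142129/34596) + 263 = 211321/34596 + 263 = 9310069/34596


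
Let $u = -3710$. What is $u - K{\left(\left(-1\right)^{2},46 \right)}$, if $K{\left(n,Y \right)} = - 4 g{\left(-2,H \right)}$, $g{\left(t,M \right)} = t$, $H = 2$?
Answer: $-3718$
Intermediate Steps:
$K{\left(n,Y \right)} = 8$ ($K{\left(n,Y \right)} = \left(-4\right) \left(-2\right) = 8$)
$u - K{\left(\left(-1\right)^{2},46 \right)} = -3710 - 8 = -3718$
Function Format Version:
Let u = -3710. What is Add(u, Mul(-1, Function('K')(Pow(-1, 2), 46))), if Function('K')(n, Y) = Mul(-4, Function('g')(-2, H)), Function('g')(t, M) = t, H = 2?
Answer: -3718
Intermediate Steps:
Function('K')(n, Y) = 8 (Function('K')(n, Y) = Mul(-4, -2) = 8)
Add(u, Mul(-1, Function('K')(Pow(-1, 2), 46))) = Add(-3710, Mul(-1, 8)) = Add(-3710, -8) = -3718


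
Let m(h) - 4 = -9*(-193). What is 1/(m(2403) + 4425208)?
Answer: 1/4426949 ≈ 2.2589e-7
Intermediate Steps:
m(h) = 1741 (m(h) = 4 - 9*(-193) = 4 + 1737 = 1741)
1/(m(2403) + 4425208) = 1/(1741 + 4425208) = 1/4426949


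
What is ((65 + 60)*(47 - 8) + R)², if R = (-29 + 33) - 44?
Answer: 23377225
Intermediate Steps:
R = -40 (R = 4 - 44 = -40)
((65 + 60)*(47 - 8) + R)² = ((65 + 60)*(47 - 8) - 40)² = (125*39 - 40)² = (4875 - 40)² = 4835² = 23377225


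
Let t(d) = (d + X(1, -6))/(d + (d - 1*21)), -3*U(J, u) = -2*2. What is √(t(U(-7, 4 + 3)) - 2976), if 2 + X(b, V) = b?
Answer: I*√9002455/55 ≈ 54.553*I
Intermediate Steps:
X(b, V) = -2 + b
U(J, u) = 4/3 (U(J, u) = -(-2)*2/3 = -⅓*(-4) = 4/3)
t(d) = (-1 + d)/(-21 + 2*d) (t(d) = (d + (-2 + 1))/(d + (d - 1*21)) = (d - 1)/(d + (d - 21)) = (-1 + d)/(d + (-21 + d)) = (-1 + d)/(-21 + 2*d))
√(t(U(-7, 4 + 3)) - 2976) = √((-1 + 4/3)/(-21 + 2*(4/3)) - 2976) = √((⅓)/(-21 + 8/3) - 2976) = √((⅓)/(-55/3) - 2976) = √(-3/55*⅓ - 2976) = √(-1/55 - 2976) = √(-163681/55) = I*√9002455/55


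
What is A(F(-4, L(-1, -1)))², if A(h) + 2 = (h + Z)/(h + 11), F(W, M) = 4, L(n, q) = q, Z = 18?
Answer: 64/225 ≈ 0.28444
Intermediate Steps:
A(h) = -2 + (18 + h)/(11 + h) (A(h) = -2 + (h + 18)/(h + 11) = -2 + (18 + h)/(11 + h))
A(F(-4, L(-1, -1)))² = ((-4 - 1*4)/(11 + 4))² = ((-4 - 4)/15)² = ((1/15)*(-8))² = (-8/15)² = 64/225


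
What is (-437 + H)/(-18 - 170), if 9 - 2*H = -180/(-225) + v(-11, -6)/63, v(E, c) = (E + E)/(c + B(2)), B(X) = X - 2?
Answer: 204559/88830 ≈ 2.3028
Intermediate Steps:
B(X) = -2 + X
v(E, c) = 2*E/c (v(E, c) = (E + E)/(c + (-2 + 2)) = (2*E)/(c + 0) = (2*E)/c = 2*E/c)
H = 3847/945 (H = 9/2 - (-180/(-225) + (2*(-11)/(-6))/63)/2 = 9/2 - (-180*(-1/225) + (2*(-11)*(-⅙))*(1/63))/2 = 9/2 - (⅘ + (11/3)*(1/63))/2 = 9/2 - (⅘ + 11/189)/2 = 9/2 - ½*811/945 = 9/2 - 811/1890 = 3847/945 ≈ 4.0709)
(-437 + H)/(-18 - 170) = (-437 + 3847/945)/(-18 - 170) = -409118/945/(-188) = -409118/945*(-1/188) = 204559/88830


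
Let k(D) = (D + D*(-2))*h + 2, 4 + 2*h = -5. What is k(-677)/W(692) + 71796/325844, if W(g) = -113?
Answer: 500072503/18410186 ≈ 27.163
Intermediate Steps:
h = -9/2 (h = -2 + (½)*(-5) = -2 - 5/2 = -9/2 ≈ -4.5000)
k(D) = 2 + 9*D/2 (k(D) = (D + D*(-2))*(-9/2) + 2 = (D - 2*D)*(-9/2) + 2 = -D*(-9/2) + 2 = 9*D/2 + 2 = 2 + 9*D/2)
k(-677)/W(692) + 71796/325844 = (2 + (9/2)*(-677))/(-113) + 71796/325844 = (2 - 6093/2)*(-1/113) + 71796*(1/325844) = -6089/2*(-1/113) + 17949/81461 = 6089/226 + 17949/81461 = 500072503/18410186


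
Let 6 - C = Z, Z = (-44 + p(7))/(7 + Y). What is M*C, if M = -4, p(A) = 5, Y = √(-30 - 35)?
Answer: 12*(-2*√65 + 27*I)/(√65 - 7*I) ≈ -33.579 + 11.033*I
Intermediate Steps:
Y = I*√65 (Y = √(-65) = I*√65 ≈ 8.0623*I)
Z = -39/(7 + I*√65) (Z = (-44 + 5)/(7 + I*√65) = -39/(7 + I*√65) ≈ -2.3947 + 2.7581*I)
C = 319/38 - 13*I*√65/38 (C = 6 - (-91/38 + 13*I*√65/38) = 6 + (91/38 - 13*I*√65/38) = 319/38 - 13*I*√65/38 ≈ 8.3947 - 2.7581*I)
M*C = -4*(319/38 - 13*I*√65/38) = -638/19 + 26*I*√65/19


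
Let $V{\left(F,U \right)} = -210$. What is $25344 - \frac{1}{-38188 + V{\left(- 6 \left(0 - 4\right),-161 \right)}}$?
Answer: $\frac{973158913}{38398} \approx 25344.0$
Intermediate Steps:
$25344 - \frac{1}{-38188 + V{\left(- 6 \left(0 - 4\right),-161 \right)}} = 25344 - \frac{1}{-38188 - 210} = 25344 - \frac{1}{-38398} = 25344 - - \frac{1}{38398} = 25344 + \frac{1}{38398} = \frac{973158913}{38398}$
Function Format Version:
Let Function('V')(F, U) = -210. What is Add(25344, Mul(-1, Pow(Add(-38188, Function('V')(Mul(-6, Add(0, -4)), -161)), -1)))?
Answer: Rational(973158913, 38398) ≈ 25344.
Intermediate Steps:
Add(25344, Mul(-1, Pow(Add(-38188, Function('V')(Mul(-6, Add(0, -4)), -161)), -1))) = Add(25344, Mul(-1, Pow(Add(-38188, -210), -1))) = Add(25344, Mul(-1, Pow(-38398, -1))) = Add(25344, Mul(-1, Rational(-1, 38398))) = Add(25344, Rational(1, 38398)) = Rational(973158913, 38398)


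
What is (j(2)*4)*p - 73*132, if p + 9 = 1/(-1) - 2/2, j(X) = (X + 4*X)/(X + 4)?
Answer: -29128/3 ≈ -9709.3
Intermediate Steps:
j(X) = 5*X/(4 + X) (j(X) = (5*X)/(4 + X) = 5*X/(4 + X))
p = -11 (p = -9 + (1/(-1) - 2/2) = -9 + (1*(-1) - 2*½) = -9 + (-1 - 1) = -9 - 2 = -11)
(j(2)*4)*p - 73*132 = ((5*2/(4 + 2))*4)*(-11) - 73*132 = ((5*2/6)*4)*(-11) - 9636 = ((5*2*(⅙))*4)*(-11) - 9636 = ((5/3)*4)*(-11) - 9636 = (20/3)*(-11) - 9636 = -220/3 - 9636 = -29128/3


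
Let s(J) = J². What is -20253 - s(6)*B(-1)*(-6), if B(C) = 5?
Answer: -19173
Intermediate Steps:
-20253 - s(6)*B(-1)*(-6) = -20253 - 6²*5*(-6) = -20253 - 36*5*(-6) = -20253 - 180*(-6) = -20253 - 1*(-1080) = -20253 + 1080 = -19173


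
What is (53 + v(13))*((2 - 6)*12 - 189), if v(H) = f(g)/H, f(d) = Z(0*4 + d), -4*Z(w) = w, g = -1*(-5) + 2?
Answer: -651513/52 ≈ -12529.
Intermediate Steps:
g = 7 (g = 5 + 2 = 7)
Z(w) = -w/4
f(d) = -d/4 (f(d) = -(0*4 + d)/4 = -(0 + d)/4 = -d/4)
v(H) = -7/(4*H) (v(H) = (-1/4*7)/H = -7/(4*H))
(53 + v(13))*((2 - 6)*12 - 189) = (53 - 7/4/13)*((2 - 6)*12 - 189) = (53 - 7/4*1/13)*(-4*12 - 189) = (53 - 7/52)*(-48 - 189) = (2749/52)*(-237) = -651513/52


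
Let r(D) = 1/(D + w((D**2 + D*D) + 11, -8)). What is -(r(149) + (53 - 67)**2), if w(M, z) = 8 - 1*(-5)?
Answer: -31753/162 ≈ -196.01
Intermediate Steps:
w(M, z) = 13 (w(M, z) = 8 + 5 = 13)
r(D) = 1/(13 + D) (r(D) = 1/(D + 13) = 1/(13 + D))
-(r(149) + (53 - 67)**2) = -(1/(13 + 149) + (53 - 67)**2) = -(1/162 + (-14)**2) = -(1/162 + 196) = -1*31753/162 = -31753/162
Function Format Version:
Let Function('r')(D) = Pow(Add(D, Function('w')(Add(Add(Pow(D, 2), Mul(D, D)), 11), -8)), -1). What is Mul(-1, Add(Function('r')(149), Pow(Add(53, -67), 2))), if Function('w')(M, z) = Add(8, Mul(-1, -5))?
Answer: Rational(-31753, 162) ≈ -196.01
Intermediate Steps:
Function('w')(M, z) = 13 (Function('w')(M, z) = Add(8, 5) = 13)
Function('r')(D) = Pow(Add(13, D), -1) (Function('r')(D) = Pow(Add(D, 13), -1) = Pow(Add(13, D), -1))
Mul(-1, Add(Function('r')(149), Pow(Add(53, -67), 2))) = Mul(-1, Add(Pow(Add(13, 149), -1), Pow(Add(53, -67), 2))) = Mul(-1, Add(Pow(162, -1), Pow(-14, 2))) = Mul(-1, Add(Rational(1, 162), 196)) = Mul(-1, Rational(31753, 162)) = Rational(-31753, 162)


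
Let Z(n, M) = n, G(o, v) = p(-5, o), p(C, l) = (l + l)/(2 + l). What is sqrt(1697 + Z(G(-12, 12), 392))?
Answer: sqrt(42485)/5 ≈ 41.224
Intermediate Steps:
p(C, l) = 2*l/(2 + l) (p(C, l) = (2*l)/(2 + l) = 2*l/(2 + l))
G(o, v) = 2*o/(2 + o)
sqrt(1697 + Z(G(-12, 12), 392)) = sqrt(1697 + 2*(-12)/(2 - 12)) = sqrt(1697 + 2*(-12)/(-10)) = sqrt(1697 + 2*(-12)*(-1/10)) = sqrt(1697 + 12/5) = sqrt(8497/5) = sqrt(42485)/5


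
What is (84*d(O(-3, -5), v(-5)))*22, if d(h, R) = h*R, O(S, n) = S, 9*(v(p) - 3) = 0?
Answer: -16632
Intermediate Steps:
v(p) = 3 (v(p) = 3 + (⅑)*0 = 3 + 0 = 3)
d(h, R) = R*h
(84*d(O(-3, -5), v(-5)))*22 = (84*(3*(-3)))*22 = (84*(-9))*22 = -756*22 = -16632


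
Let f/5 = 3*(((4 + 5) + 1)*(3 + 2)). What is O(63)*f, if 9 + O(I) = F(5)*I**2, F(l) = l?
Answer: 14877000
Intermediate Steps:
O(I) = -9 + 5*I**2
f = 750 (f = 5*(3*(((4 + 5) + 1)*(3 + 2))) = 5*(3*((9 + 1)*5)) = 5*(3*(10*5)) = 5*(3*50) = 5*150 = 750)
O(63)*f = (-9 + 5*63**2)*750 = (-9 + 5*3969)*750 = (-9 + 19845)*750 = 19836*750 = 14877000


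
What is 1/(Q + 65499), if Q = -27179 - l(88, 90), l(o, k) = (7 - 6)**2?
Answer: 1/38319 ≈ 2.6097e-5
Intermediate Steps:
l(o, k) = 1 (l(o, k) = 1**2 = 1)
Q = -27180 (Q = -27179 - 1*1 = -27179 - 1 = -27180)
1/(Q + 65499) = 1/(-27180 + 65499) = 1/38319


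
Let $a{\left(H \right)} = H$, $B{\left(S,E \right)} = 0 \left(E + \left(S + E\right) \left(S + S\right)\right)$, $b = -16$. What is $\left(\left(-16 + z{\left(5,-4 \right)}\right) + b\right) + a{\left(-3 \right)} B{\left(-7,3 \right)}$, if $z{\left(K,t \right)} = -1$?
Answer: $-33$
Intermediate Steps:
$B{\left(S,E \right)} = 0$ ($B{\left(S,E \right)} = 0 \left(E + \left(E + S\right) 2 S\right) = 0 \left(E + 2 S \left(E + S\right)\right) = 0$)
$\left(\left(-16 + z{\left(5,-4 \right)}\right) + b\right) + a{\left(-3 \right)} B{\left(-7,3 \right)} = \left(\left(-16 - 1\right) - 16\right) - 0 = \left(-17 - 16\right) + 0 = -33 + 0 = -33$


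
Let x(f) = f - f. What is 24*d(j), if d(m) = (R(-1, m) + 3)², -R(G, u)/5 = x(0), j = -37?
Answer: 216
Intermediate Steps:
x(f) = 0
R(G, u) = 0 (R(G, u) = -5*0 = 0)
d(m) = 9 (d(m) = (0 + 3)² = 3² = 9)
24*d(j) = 24*9 = 216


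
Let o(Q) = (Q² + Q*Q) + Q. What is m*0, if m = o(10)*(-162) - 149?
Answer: 0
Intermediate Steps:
o(Q) = Q + 2*Q² (o(Q) = (Q² + Q²) + Q = 2*Q² + Q = Q + 2*Q²)
m = -34169 (m = (10*(1 + 2*10))*(-162) - 149 = (10*(1 + 20))*(-162) - 149 = (10*21)*(-162) - 149 = 210*(-162) - 149 = -34020 - 149 = -34169)
m*0 = -34169*0 = 0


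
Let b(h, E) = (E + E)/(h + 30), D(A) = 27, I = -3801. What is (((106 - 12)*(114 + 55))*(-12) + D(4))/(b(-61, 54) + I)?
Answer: 1969585/39313 ≈ 50.100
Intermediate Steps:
b(h, E) = 2*E/(30 + h) (b(h, E) = (2*E)/(30 + h) = 2*E/(30 + h))
(((106 - 12)*(114 + 55))*(-12) + D(4))/(b(-61, 54) + I) = (((106 - 12)*(114 + 55))*(-12) + 27)/(2*54/(30 - 61) - 3801) = ((94*169)*(-12) + 27)/(2*54/(-31) - 3801) = (15886*(-12) + 27)/(2*54*(-1/31) - 3801) = (-190632 + 27)/(-108/31 - 3801) = -190605/(-117939/31) = -190605*(-31/117939) = 1969585/39313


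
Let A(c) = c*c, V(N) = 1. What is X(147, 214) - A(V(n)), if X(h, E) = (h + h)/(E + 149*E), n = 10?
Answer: -5301/5350 ≈ -0.99084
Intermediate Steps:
A(c) = c²
X(h, E) = h/(75*E) (X(h, E) = (2*h)/((150*E)) = (2*h)*(1/(150*E)) = h/(75*E))
X(147, 214) - A(V(n)) = (1/75)*147/214 - 1*1² = (1/75)*147*(1/214) - 1*1 = 49/5350 - 1 = -5301/5350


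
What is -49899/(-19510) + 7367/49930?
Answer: 131759362/48706715 ≈ 2.7052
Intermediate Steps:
-49899/(-19510) + 7367/49930 = -49899*(-1/19510) + 7367*(1/49930) = 49899/19510 + 7367/49930 = 131759362/48706715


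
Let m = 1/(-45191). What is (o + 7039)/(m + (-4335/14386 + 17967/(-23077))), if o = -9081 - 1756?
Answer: 56980508165501796/16201850353609 ≈ 3516.9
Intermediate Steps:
m = -1/45191 ≈ -2.2128e-5
o = -10837
(o + 7039)/(m + (-4335/14386 + 17967/(-23077))) = (-10837 + 7039)/(-1/45191 + (-4335/14386 + 17967/(-23077))) = -3798/(-1/45191 + (-4335*1/14386 + 17967*(-1/23077))) = -3798/(-1/45191 + (-4335/14386 - 17967/23077)) = -3798/(-1/45191 - 358512057/331985722) = -3798/(-16201850353609/15002766762902) = -3798*(-15002766762902/16201850353609) = 56980508165501796/16201850353609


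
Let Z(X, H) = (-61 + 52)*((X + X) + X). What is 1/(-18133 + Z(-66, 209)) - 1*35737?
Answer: -584335688/16351 ≈ -35737.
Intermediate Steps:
Z(X, H) = -27*X (Z(X, H) = -9*(2*X + X) = -27*X)
1/(-18133 + Z(-66, 209)) - 1*35737 = 1/(-18133 - 27*(-66)) - 1*35737 = 1/(-18133 + 1782) - 35737 = 1/(-16351) - 35737 = -1/16351 - 35737 = -584335688/16351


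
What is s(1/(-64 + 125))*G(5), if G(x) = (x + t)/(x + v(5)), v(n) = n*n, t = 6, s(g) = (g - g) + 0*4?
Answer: 0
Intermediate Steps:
s(g) = 0 (s(g) = 0 + 0 = 0)
v(n) = n**2
G(x) = (6 + x)/(25 + x) (G(x) = (x + 6)/(x + 5**2) = (6 + x)/(x + 25) = (6 + x)/(25 + x))
s(1/(-64 + 125))*G(5) = 0*((6 + 5)/(25 + 5)) = 0*(11/30) = 0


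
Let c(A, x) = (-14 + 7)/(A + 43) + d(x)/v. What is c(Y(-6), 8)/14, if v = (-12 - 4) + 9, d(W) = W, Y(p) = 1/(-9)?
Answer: -3529/37828 ≈ -0.093291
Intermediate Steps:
Y(p) = -⅑
v = -7 (v = -16 + 9 = -7)
c(A, x) = -7/(43 + A) - x/7 (c(A, x) = (-14 + 7)/(A + 43) + x/(-7) = -7/(43 + A) + x*(-⅐) = -7/(43 + A) - x/7)
c(Y(-6), 8)/14 = ((-49 - 43*8 - 1*(-⅑)*8)/(7*(43 - ⅑)))/14 = ((-49 - 344 + 8/9)/(7*(386/9)))*(1/14) = ((⅐)*(9/386)*(-3529/9))*(1/14) = -3529/2702*1/14 = -3529/37828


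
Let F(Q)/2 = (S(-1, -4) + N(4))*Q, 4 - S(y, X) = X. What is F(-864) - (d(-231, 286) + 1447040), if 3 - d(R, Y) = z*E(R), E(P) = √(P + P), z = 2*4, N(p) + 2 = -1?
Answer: -1455683 + 8*I*√462 ≈ -1.4557e+6 + 171.95*I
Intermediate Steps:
N(p) = -3 (N(p) = -2 - 1 = -3)
z = 8
S(y, X) = 4 - X
E(P) = √2*√P (E(P) = √(2*P) = √2*√P)
d(R, Y) = 3 - 8*√2*√R
F(Q) = 10*Q (F(Q) = 2*(((4 - 1*(-4)) - 3)*Q) = 2*(((4 + 4) - 3)*Q) = 2*((8 - 3)*Q) = 2*(5*Q) = 10*Q)
F(-864) - (d(-231, 286) + 1447040) = 10*(-864) - ((3 - 8*√2*√(-231)) + 1447040) = -8640 - ((3 - 8*√2*I*√231) + 1447040) = -8640 - ((3 - 8*I*√462) + 1447040) = -8640 - (1447043 - 8*I*√462) = -8640 + (-1447043 + 8*I*√462) = -1455683 + 8*I*√462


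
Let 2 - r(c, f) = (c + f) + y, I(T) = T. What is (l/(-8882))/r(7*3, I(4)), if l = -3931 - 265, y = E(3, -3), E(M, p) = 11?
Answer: -1049/75497 ≈ -0.013895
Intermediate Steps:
y = 11
r(c, f) = -9 - c - f (r(c, f) = 2 - ((c + f) + 11) = 2 - (11 + c + f) = 2 + (-11 - c - f) = -9 - c - f)
l = -4196
(l/(-8882))/r(7*3, I(4)) = (-4196/(-8882))/(-9 - 7*3 - 1*4) = (-4196*(-1/8882))/(-9 - 1*21 - 4) = 2098/(4441*(-9 - 21 - 4)) = (2098/4441)/(-34) = (2098/4441)*(-1/34) = -1049/75497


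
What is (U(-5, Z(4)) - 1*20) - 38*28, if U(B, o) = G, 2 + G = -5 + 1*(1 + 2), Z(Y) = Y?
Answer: -1088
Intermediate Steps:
G = -4 (G = -2 + (-5 + 1*(1 + 2)) = -2 + (-5 + 1*3) = -2 + (-5 + 3) = -2 - 2 = -4)
U(B, o) = -4
(U(-5, Z(4)) - 1*20) - 38*28 = (-4 - 1*20) - 38*28 = (-4 - 20) - 1064 = -24 - 1064 = -1088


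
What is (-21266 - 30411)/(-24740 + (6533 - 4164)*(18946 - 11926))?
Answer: -51677/16605640 ≈ -0.0031120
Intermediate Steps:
(-21266 - 30411)/(-24740 + (6533 - 4164)*(18946 - 11926)) = -51677/(-24740 + 2369*7020) = -51677/(-24740 + 16630380) = -51677/16605640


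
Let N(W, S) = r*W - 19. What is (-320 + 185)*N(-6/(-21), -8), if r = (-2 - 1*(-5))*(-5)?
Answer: 22005/7 ≈ 3143.6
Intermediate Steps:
r = -15 (r = (-2 + 5)*(-5) = 3*(-5) = -15)
N(W, S) = -19 - 15*W (N(W, S) = -15*W - 19 = -19 - 15*W)
(-320 + 185)*N(-6/(-21), -8) = (-320 + 185)*(-19 - (-90)/(-21)) = -135*(-19 - (-90)*(-1)/21) = -135*(-19 - 15*2/7) = -135*(-19 - 30/7) = -135*(-163/7) = 22005/7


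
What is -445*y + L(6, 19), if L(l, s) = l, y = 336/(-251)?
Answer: 151026/251 ≈ 601.70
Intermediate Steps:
y = -336/251 (y = 336*(-1/251) = -336/251 ≈ -1.3386)
-445*y + L(6, 19) = -445*(-336/251) + 6 = 149520/251 + 6 = 151026/251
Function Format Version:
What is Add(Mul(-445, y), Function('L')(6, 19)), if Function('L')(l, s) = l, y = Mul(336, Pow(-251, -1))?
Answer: Rational(151026, 251) ≈ 601.70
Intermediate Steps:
y = Rational(-336, 251) (y = Mul(336, Rational(-1, 251)) = Rational(-336, 251) ≈ -1.3386)
Add(Mul(-445, y), Function('L')(6, 19)) = Add(Mul(-445, Rational(-336, 251)), 6) = Add(Rational(149520, 251), 6) = Rational(151026, 251)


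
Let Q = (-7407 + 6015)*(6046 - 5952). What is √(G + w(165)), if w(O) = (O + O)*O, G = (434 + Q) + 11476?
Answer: 2*I*√16122 ≈ 253.94*I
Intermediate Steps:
Q = -130848 (Q = -1392*94 = -130848)
G = -118938 (G = (434 - 130848) + 11476 = -130414 + 11476 = -118938)
w(O) = 2*O² (w(O) = (2*O)*O = 2*O²)
√(G + w(165)) = √(-118938 + 2*165²) = √(-118938 + 2*27225) = √(-118938 + 54450) = √(-64488) = 2*I*√16122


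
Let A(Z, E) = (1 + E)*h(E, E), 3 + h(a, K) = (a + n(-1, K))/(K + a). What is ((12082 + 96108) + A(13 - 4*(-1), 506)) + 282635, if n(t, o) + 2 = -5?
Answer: 394228641/1012 ≈ 3.8955e+5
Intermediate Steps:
n(t, o) = -7 (n(t, o) = -2 - 5 = -7)
h(a, K) = -3 + (-7 + a)/(K + a) (h(a, K) = -3 + (a - 7)/(K + a) = -3 + (-7 + a)/(K + a))
A(Z, E) = (1 + E)*(-7 - 5*E)/(2*E) (A(Z, E) = (1 + E)*((-7 - 3*E - 2*E)/(E + E)) = (1 + E)*((-7 - 5*E)/((2*E))) = (1 + E)*((1/(2*E))*(-7 - 5*E)) = (1 + E)*((-7 - 5*E)/(2*E)) = (1 + E)*(-7 - 5*E)/(2*E))
((12082 + 96108) + A(13 - 4*(-1), 506)) + 282635 = ((12082 + 96108) - ½*(1 + 506)*(7 + 5*506)/506) + 282635 = (108190 - ½*1/506*507*(7 + 2530)) + 282635 = (108190 - ½*1/506*507*2537) + 282635 = (108190 - 1286259/1012) + 282635 = 108202021/1012 + 282635 = 394228641/1012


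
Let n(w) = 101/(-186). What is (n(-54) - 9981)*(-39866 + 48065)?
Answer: -5073997611/62 ≈ -8.1839e+7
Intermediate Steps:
n(w) = -101/186 (n(w) = 101*(-1/186) = -101/186)
(n(-54) - 9981)*(-39866 + 48065) = (-101/186 - 9981)*(-39866 + 48065) = -1856567/186*8199 = -5073997611/62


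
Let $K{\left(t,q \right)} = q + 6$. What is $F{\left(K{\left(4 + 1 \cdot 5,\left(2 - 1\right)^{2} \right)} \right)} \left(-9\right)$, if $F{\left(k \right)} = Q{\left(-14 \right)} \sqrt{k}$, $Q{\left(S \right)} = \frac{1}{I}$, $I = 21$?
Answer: $- \frac{3 \sqrt{7}}{7} \approx -1.1339$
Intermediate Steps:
$K{\left(t,q \right)} = 6 + q$
$Q{\left(S \right)} = \frac{1}{21}$
$F{\left(k \right)} = \frac{\sqrt{k}}{21}$
$F{\left(K{\left(4 + 1 \cdot 5,\left(2 - 1\right)^{2} \right)} \right)} \left(-9\right) = \frac{\sqrt{6 + \left(2 - 1\right)^{2}}}{21} \left(-9\right) = \frac{\sqrt{6 + 1^{2}}}{21} \left(-9\right) = \frac{\sqrt{6 + 1}}{21} \left(-9\right) = \frac{\sqrt{7}}{21} \left(-9\right) = - \frac{3 \sqrt{7}}{7}$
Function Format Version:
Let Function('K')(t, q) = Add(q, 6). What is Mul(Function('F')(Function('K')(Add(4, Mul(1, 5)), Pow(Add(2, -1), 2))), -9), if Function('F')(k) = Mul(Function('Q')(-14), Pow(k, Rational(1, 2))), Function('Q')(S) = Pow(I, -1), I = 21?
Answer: Mul(Rational(-3, 7), Pow(7, Rational(1, 2))) ≈ -1.1339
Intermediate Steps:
Function('K')(t, q) = Add(6, q)
Function('Q')(S) = Rational(1, 21) (Function('Q')(S) = Pow(21, -1) = Rational(1, 21))
Function('F')(k) = Mul(Rational(1, 21), Pow(k, Rational(1, 2)))
Mul(Function('F')(Function('K')(Add(4, Mul(1, 5)), Pow(Add(2, -1), 2))), -9) = Mul(Mul(Rational(1, 21), Pow(Add(6, Pow(Add(2, -1), 2)), Rational(1, 2))), -9) = Mul(Mul(Rational(1, 21), Pow(Add(6, Pow(1, 2)), Rational(1, 2))), -9) = Mul(Mul(Rational(1, 21), Pow(Add(6, 1), Rational(1, 2))), -9) = Mul(Mul(Rational(1, 21), Pow(7, Rational(1, 2))), -9) = Mul(Rational(-3, 7), Pow(7, Rational(1, 2)))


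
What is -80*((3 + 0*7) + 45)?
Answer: -3840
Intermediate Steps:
-80*((3 + 0*7) + 45) = -80*((3 + 0) + 45) = -80*(3 + 45) = -80*48 = -3840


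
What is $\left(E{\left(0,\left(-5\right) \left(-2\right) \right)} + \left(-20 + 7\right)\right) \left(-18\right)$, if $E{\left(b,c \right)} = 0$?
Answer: $234$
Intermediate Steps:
$\left(E{\left(0,\left(-5\right) \left(-2\right) \right)} + \left(-20 + 7\right)\right) \left(-18\right) = \left(0 + \left(-20 + 7\right)\right) \left(-18\right) = \left(0 - 13\right) \left(-18\right) = \left(-13\right) \left(-18\right) = 234$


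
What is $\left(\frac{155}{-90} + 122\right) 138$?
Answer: $\frac{49795}{3} \approx 16598.0$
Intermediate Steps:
$\left(\frac{155}{-90} + 122\right) 138 = \left(155 \left(- \frac{1}{90}\right) + 122\right) 138 = \left(- \frac{31}{18} + 122\right) 138 = \frac{2165}{18} \cdot 138 = \frac{49795}{3}$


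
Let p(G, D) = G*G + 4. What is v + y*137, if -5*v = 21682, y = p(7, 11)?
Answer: 14623/5 ≈ 2924.6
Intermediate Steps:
p(G, D) = 4 + G² (p(G, D) = G² + 4 = 4 + G²)
y = 53 (y = 4 + 7² = 4 + 49 = 53)
v = -21682/5 (v = -⅕*21682 = -21682/5 ≈ -4336.4)
v + y*137 = -21682/5 + 53*137 = -21682/5 + 7261 = 14623/5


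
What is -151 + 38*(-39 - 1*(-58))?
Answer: 571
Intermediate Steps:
-151 + 38*(-39 - 1*(-58)) = -151 + 38*(-39 + 58) = -151 + 38*19 = -151 + 722 = 571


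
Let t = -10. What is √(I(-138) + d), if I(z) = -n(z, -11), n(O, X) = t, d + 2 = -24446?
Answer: I*√24438 ≈ 156.33*I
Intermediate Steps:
d = -24448 (d = -2 - 24446 = -24448)
n(O, X) = -10
I(z) = 10 (I(z) = -1*(-10) = 10)
√(I(-138) + d) = √(10 - 24448) = √(-24438) = I*√24438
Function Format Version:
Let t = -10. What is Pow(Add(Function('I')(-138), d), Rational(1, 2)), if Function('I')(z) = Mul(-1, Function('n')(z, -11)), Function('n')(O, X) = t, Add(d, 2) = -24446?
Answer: Mul(I, Pow(24438, Rational(1, 2))) ≈ Mul(156.33, I)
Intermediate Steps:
d = -24448 (d = Add(-2, -24446) = -24448)
Function('n')(O, X) = -10
Function('I')(z) = 10 (Function('I')(z) = Mul(-1, -10) = 10)
Pow(Add(Function('I')(-138), d), Rational(1, 2)) = Pow(Add(10, -24448), Rational(1, 2)) = Pow(-24438, Rational(1, 2)) = Mul(I, Pow(24438, Rational(1, 2)))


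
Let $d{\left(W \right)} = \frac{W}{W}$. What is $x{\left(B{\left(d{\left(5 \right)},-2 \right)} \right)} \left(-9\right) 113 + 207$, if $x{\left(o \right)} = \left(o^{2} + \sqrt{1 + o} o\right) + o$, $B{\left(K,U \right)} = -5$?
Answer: $-20133 + 10170 i \approx -20133.0 + 10170.0 i$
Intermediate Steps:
$d{\left(W \right)} = 1$
$x{\left(o \right)} = o + o^{2} + o \sqrt{1 + o}$ ($x{\left(o \right)} = \left(o^{2} + o \sqrt{1 + o}\right) + o = o + o^{2} + o \sqrt{1 + o}$)
$x{\left(B{\left(d{\left(5 \right)},-2 \right)} \right)} \left(-9\right) 113 + 207 = - 5 \left(1 - 5 + \sqrt{1 - 5}\right) \left(-9\right) 113 + 207 = - 5 \left(1 - 5 + \sqrt{-4}\right) \left(-9\right) 113 + 207 = - 5 \left(1 - 5 + 2 i\right) \left(-9\right) 113 + 207 = - 5 \left(-4 + 2 i\right) \left(-9\right) 113 + 207 = \left(20 - 10 i\right) \left(-9\right) 113 + 207 = \left(-180 + 90 i\right) 113 + 207 = \left(-20340 + 10170 i\right) + 207 = -20133 + 10170 i$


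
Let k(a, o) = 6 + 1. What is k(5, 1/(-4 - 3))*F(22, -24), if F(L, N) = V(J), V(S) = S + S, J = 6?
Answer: 84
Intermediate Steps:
V(S) = 2*S
k(a, o) = 7
F(L, N) = 12 (F(L, N) = 2*6 = 12)
k(5, 1/(-4 - 3))*F(22, -24) = 7*12 = 84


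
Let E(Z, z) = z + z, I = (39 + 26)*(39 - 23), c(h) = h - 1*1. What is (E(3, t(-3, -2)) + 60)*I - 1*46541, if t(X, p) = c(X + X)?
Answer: 1299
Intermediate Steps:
c(h) = -1 + h (c(h) = h - 1 = -1 + h)
I = 1040 (I = 65*16 = 1040)
t(X, p) = -1 + 2*X (t(X, p) = -1 + (X + X) = -1 + 2*X)
E(Z, z) = 2*z
(E(3, t(-3, -2)) + 60)*I - 1*46541 = (2*(-1 + 2*(-3)) + 60)*1040 - 1*46541 = (2*(-1 - 6) + 60)*1040 - 46541 = (2*(-7) + 60)*1040 - 46541 = (-14 + 60)*1040 - 46541 = 46*1040 - 46541 = 47840 - 46541 = 1299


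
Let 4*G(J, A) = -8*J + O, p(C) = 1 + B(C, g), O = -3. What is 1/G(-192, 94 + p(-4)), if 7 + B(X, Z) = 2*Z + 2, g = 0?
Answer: 4/1533 ≈ 0.0026093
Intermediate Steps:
B(X, Z) = -5 + 2*Z (B(X, Z) = -7 + (2*Z + 2) = -7 + (2 + 2*Z) = -5 + 2*Z)
p(C) = -4 (p(C) = 1 + (-5 + 2*0) = 1 + (-5 + 0) = 1 - 5 = -4)
G(J, A) = -¾ - 2*J (G(J, A) = (-8*J - 3)/4 = (-3 - 8*J)/4 = -¾ - 2*J)
1/G(-192, 94 + p(-4)) = 1/(-¾ - 2*(-192)) = 1/(-¾ + 384) = 1/(1533/4) = 4/1533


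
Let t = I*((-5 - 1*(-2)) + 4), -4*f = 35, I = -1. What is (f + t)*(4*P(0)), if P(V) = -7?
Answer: 273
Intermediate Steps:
f = -35/4 (f = -1/4*35 = -35/4 ≈ -8.7500)
t = -1 (t = -((-5 - 1*(-2)) + 4) = -((-5 + 2) + 4) = -(-3 + 4) = -1*1 = -1)
(f + t)*(4*P(0)) = (-35/4 - 1)*(4*(-7)) = -39/4*(-28) = 273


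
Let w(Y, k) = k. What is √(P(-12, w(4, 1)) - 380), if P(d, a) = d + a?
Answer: I*√391 ≈ 19.774*I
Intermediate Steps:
P(d, a) = a + d
√(P(-12, w(4, 1)) - 380) = √((1 - 12) - 380) = √(-11 - 380) = √(-391) = I*√391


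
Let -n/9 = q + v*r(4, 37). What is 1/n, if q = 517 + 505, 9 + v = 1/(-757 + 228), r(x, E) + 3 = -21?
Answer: -529/5894334 ≈ -8.9747e-5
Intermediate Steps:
r(x, E) = -24 (r(x, E) = -3 - 21 = -24)
v = -4762/529 (v = -9 + 1/(-757 + 228) = -9 + 1/(-529) = -9 - 1/529 = -4762/529 ≈ -9.0019)
q = 1022
n = -5894334/529 (n = -9*(1022 - 4762/529*(-24)) = -9*(1022 + 114288/529) = -9*654926/529 = -5894334/529 ≈ -11142.)
1/n = 1/(-5894334/529) = -529/5894334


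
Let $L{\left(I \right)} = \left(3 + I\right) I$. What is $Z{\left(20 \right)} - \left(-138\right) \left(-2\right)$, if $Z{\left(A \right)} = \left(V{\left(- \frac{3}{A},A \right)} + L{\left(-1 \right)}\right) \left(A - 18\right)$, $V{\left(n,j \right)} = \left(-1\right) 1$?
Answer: $-282$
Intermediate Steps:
$L{\left(I \right)} = I \left(3 + I\right)$
$V{\left(n,j \right)} = -1$
$Z{\left(A \right)} = 54 - 3 A$ ($Z{\left(A \right)} = \left(-1 - \left(3 - 1\right)\right) \left(A - 18\right) = \left(-1 - 2\right) \left(-18 + A\right) = - 3 \left(-18 + A\right) = 54 - 3 A$)
$Z{\left(20 \right)} - \left(-138\right) \left(-2\right) = \left(54 - 60\right) - \left(-138\right) \left(-2\right) = \left(54 - 60\right) - 276 = -6 - 276 = -282$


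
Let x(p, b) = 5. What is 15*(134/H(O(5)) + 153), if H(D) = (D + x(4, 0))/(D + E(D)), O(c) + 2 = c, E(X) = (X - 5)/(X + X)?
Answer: 2965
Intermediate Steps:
E(X) = (-5 + X)/(2*X) (E(X) = (-5 + X)/((2*X)) = (-5 + X)*(1/(2*X)) = (-5 + X)/(2*X))
O(c) = -2 + c
H(D) = (5 + D)/(D + (-5 + D)/(2*D)) (H(D) = (D + 5)/(D + (-5 + D)/(2*D)) = (5 + D)/(D + (-5 + D)/(2*D)))
15*(134/H(O(5)) + 153) = 15*(134/((2*(-2 + 5)*(5 + (-2 + 5))/(-5 + (-2 + 5) + 2*(-2 + 5)²))) + 153) = 15*(134/((2*3*(5 + 3)/(-5 + 3 + 2*3²))) + 153) = 15*(134/((2*3*8/(-5 + 3 + 2*9))) + 153) = 15*(134/((2*3*8/(-5 + 3 + 18))) + 153) = 15*(134/((2*3*8/16)) + 153) = 15*(134/((2*3*(1/16)*8)) + 153) = 15*(134/3 + 153) = 15*(593/3) = 2965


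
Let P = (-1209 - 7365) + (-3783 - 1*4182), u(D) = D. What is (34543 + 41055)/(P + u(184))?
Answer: -75598/16355 ≈ -4.6223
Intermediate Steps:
P = -16539 (P = -8574 + (-3783 - 4182) = -8574 - 7965 = -16539)
(34543 + 41055)/(P + u(184)) = (34543 + 41055)/(-16539 + 184) = 75598/(-16355) = 75598*(-1/16355) = -75598/16355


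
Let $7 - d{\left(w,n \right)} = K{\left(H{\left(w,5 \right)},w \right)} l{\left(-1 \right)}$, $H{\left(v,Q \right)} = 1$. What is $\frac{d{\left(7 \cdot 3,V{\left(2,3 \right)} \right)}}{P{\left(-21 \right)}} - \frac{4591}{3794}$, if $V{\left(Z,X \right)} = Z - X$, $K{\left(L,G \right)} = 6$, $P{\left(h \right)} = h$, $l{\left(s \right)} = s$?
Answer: $- \frac{20819}{11382} \approx -1.8291$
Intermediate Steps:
$d{\left(w,n \right)} = 13$ ($d{\left(w,n \right)} = 7 - 6 \left(-1\right) = 7 - -6 = 7 + 6 = 13$)
$\frac{d{\left(7 \cdot 3,V{\left(2,3 \right)} \right)}}{P{\left(-21 \right)}} - \frac{4591}{3794} = \frac{13}{-21} - \frac{4591}{3794} = 13 \left(- \frac{1}{21}\right) - \frac{4591}{3794} = - \frac{13}{21} - \frac{4591}{3794} = - \frac{20819}{11382}$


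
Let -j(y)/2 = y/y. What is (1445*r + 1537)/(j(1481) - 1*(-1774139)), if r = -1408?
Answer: -2033023/1774137 ≈ -1.1459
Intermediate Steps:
j(y) = -2 (j(y) = -2*y/y = -2*1 = -2)
(1445*r + 1537)/(j(1481) - 1*(-1774139)) = (1445*(-1408) + 1537)/(-2 - 1*(-1774139)) = (-2034560 + 1537)/(-2 + 1774139) = -2033023/1774137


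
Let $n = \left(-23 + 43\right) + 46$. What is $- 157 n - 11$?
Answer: $-10373$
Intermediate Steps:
$n = 66$ ($n = 20 + 46 = 66$)
$- 157 n - 11 = \left(-157\right) 66 - 11 = -10362 - 11 = -10373$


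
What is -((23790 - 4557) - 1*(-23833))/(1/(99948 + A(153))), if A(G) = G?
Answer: -4310949666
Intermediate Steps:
-((23790 - 4557) - 1*(-23833))/(1/(99948 + A(153))) = -((23790 - 4557) - 1*(-23833))/(1/(99948 + 153)) = -(19233 + 23833)/(1/100101) = -43066/1/100101 = -43066*100101 = -1*4310949666 = -4310949666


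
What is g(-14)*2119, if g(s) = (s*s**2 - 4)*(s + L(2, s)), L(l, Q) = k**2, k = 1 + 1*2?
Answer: 29115060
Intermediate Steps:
k = 3 (k = 1 + 2 = 3)
L(l, Q) = 9 (L(l, Q) = 3**2 = 9)
g(s) = (-4 + s**3)*(9 + s) (g(s) = (s*s**2 - 4)*(s + 9) = (s**3 - 4)*(9 + s) = (-4 + s**3)*(9 + s))
g(-14)*2119 = (-36 + (-14)**4 - 4*(-14) + 9*(-14)**3)*2119 = (-36 + 38416 + 56 + 9*(-2744))*2119 = (-36 + 38416 + 56 - 24696)*2119 = 13740*2119 = 29115060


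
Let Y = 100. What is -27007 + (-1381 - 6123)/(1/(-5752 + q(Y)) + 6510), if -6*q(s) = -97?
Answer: -1512737732417/56010411 ≈ -27008.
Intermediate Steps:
q(s) = 97/6 (q(s) = -⅙*(-97) = 97/6)
-27007 + (-1381 - 6123)/(1/(-5752 + q(Y)) + 6510) = -27007 + (-1381 - 6123)/(1/(-5752 + 97/6) + 6510) = -27007 - 7504/(1/(-34415/6) + 6510) = -27007 - 7504/(-6/34415 + 6510) = -27007 - 7504/224041644/34415 = -27007 - 7504*34415/224041644 = -27007 - 64562540/56010411 = -1512737732417/56010411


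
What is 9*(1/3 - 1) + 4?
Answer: -2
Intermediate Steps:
9*(1/3 - 1) + 4 = 9*(1*(⅓) - 1) + 4 = 9*(⅓ - 1) + 4 = 9*(-⅔) + 4 = -6 + 4 = -2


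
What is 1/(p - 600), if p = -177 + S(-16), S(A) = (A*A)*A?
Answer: -1/4873 ≈ -0.00020521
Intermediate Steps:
S(A) = A³ (S(A) = A²*A = A³)
p = -4273 (p = -177 + (-16)³ = -177 - 4096 = -4273)
1/(p - 600) = 1/(-4273 - 600) = 1/(-4873) = -1/4873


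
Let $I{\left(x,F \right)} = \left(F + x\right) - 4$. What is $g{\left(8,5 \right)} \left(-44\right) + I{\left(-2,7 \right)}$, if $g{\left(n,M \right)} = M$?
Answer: $-219$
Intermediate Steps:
$I{\left(x,F \right)} = -4 + F + x$
$g{\left(8,5 \right)} \left(-44\right) + I{\left(-2,7 \right)} = 5 \left(-44\right) - -1 = -220 + 1 = -219$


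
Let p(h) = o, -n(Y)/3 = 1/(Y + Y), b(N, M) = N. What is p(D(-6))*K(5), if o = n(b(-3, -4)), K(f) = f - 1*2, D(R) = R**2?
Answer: 3/2 ≈ 1.5000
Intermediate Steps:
K(f) = -2 + f (K(f) = f - 2 = -2 + f)
n(Y) = -3/(2*Y) (n(Y) = -3/(Y + Y) = -3*1/(2*Y) = -3/(2*Y))
o = 1/2 (o = -3/2/(-3) = -3/2*(-1/3) = 1/2 ≈ 0.50000)
p(h) = 1/2
p(D(-6))*K(5) = (-2 + 5)/2 = (1/2)*3 = 3/2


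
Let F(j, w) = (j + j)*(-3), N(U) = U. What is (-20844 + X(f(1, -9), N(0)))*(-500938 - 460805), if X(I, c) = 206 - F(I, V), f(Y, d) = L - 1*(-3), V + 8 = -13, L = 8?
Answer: 19784976996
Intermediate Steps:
V = -21 (V = -8 - 13 = -21)
f(Y, d) = 11 (f(Y, d) = 8 - 1*(-3) = 8 + 3 = 11)
F(j, w) = -6*j (F(j, w) = (2*j)*(-3) = -6*j)
X(I, c) = 206 + 6*I (X(I, c) = 206 - (-6)*I = 206 + 6*I)
(-20844 + X(f(1, -9), N(0)))*(-500938 - 460805) = (-20844 + (206 + 6*11))*(-500938 - 460805) = (-20844 + (206 + 66))*(-961743) = (-20844 + 272)*(-961743) = -20572*(-961743) = 19784976996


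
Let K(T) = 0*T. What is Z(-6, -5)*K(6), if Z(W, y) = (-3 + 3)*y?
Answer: 0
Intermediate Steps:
Z(W, y) = 0 (Z(W, y) = 0*y = 0)
K(T) = 0
Z(-6, -5)*K(6) = 0*0 = 0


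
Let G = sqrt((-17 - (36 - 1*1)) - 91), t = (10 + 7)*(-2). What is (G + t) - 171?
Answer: -205 + I*sqrt(143) ≈ -205.0 + 11.958*I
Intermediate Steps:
t = -34 (t = 17*(-2) = -34)
G = I*sqrt(143) (G = sqrt((-17 - (36 - 1)) - 91) = sqrt((-17 - 1*35) - 91) = sqrt((-17 - 35) - 91) = sqrt(-52 - 91) = sqrt(-143) = I*sqrt(143) ≈ 11.958*I)
(G + t) - 171 = (I*sqrt(143) - 34) - 171 = (-34 + I*sqrt(143)) - 171 = -205 + I*sqrt(143)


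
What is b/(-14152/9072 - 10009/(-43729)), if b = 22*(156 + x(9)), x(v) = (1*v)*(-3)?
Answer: -20104670124/9429485 ≈ -2132.1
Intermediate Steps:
x(v) = -3*v (x(v) = v*(-3) = -3*v)
b = 2838 (b = 22*(156 - 3*9) = 22*(156 - 27) = 22*129 = 2838)
b/(-14152/9072 - 10009/(-43729)) = 2838/(-14152/9072 - 10009/(-43729)) = 2838/(-14152*1/9072 - 10009*(-1/43729)) = 2838/(-1769/1134 + 10009/43729) = 2838/(-9429485/7084098) = 2838*(-7084098/9429485) = -20104670124/9429485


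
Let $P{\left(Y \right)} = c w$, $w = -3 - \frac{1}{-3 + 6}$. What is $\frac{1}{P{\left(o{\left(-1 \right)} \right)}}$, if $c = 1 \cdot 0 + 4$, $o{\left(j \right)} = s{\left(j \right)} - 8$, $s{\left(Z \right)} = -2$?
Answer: $- \frac{3}{40} \approx -0.075$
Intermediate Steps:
$o{\left(j \right)} = -10$ ($o{\left(j \right)} = -2 - 8 = -10$)
$c = 4$ ($c = 0 + 4 = 4$)
$w = - \frac{10}{3}$ ($w = -3 - \frac{1}{3} = - \frac{10}{3} \approx -3.3333$)
$P{\left(Y \right)} = - \frac{40}{3}$ ($P{\left(Y \right)} = 4 \left(- \frac{10}{3}\right) = - \frac{40}{3}$)
$\frac{1}{P{\left(o{\left(-1 \right)} \right)}} = \frac{1}{- \frac{40}{3}} = - \frac{3}{40}$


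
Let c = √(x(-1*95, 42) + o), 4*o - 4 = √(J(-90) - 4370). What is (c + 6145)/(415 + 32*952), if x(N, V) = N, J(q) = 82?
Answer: 6145/30879 + √(-94 + 2*I*√67)/30879 ≈ 0.19903 + 0.00031516*I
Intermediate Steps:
o = 1 + 2*I*√67 (o = 1 + √(82 - 4370)/4 = 1 + √(-4288)/4 = 1 + (8*I*√67)/4 = 1 + 2*I*√67 ≈ 1.0 + 16.371*I)
c = √(-94 + 2*I*√67) (c = √(-1*95 + (1 + 2*I*√67)) = √(-95 + (1 + 2*I*√67)) = √(-94 + 2*I*√67) ≈ 0.8411 + 9.7318*I)
(c + 6145)/(415 + 32*952) = (√(-94 + 2*I*√67) + 6145)/(415 + 32*952) = (6145 + √(-94 + 2*I*√67))/(415 + 30464) = (6145 + √(-94 + 2*I*√67))/30879 = (6145 + √(-94 + 2*I*√67))*(1/30879) = 6145/30879 + √(-94 + 2*I*√67)/30879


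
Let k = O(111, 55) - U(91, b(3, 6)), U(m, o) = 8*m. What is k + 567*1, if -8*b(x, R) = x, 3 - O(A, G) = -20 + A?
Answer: -249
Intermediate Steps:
O(A, G) = 23 - A (O(A, G) = 3 - (-20 + A) = 3 + (20 - A) = 23 - A)
b(x, R) = -x/8
k = -816 (k = (23 - 1*111) - 8*91 = (23 - 111) - 1*728 = -88 - 728 = -816)
k + 567*1 = -816 + 567*1 = -816 + 567 = -249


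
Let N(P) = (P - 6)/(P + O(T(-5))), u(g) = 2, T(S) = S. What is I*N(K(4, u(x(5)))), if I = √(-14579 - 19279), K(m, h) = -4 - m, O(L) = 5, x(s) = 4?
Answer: 42*I*√418 ≈ 858.69*I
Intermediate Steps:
I = 9*I*√418 (I = √(-33858) = 9*I*√418 ≈ 184.01*I)
N(P) = (-6 + P)/(5 + P) (N(P) = (P - 6)/(P + 5) = (-6 + P)/(5 + P))
I*N(K(4, u(x(5)))) = (9*I*√418)*((-6 + (-4 - 1*4))/(5 + (-4 - 1*4))) = (9*I*√418)*((-6 + (-4 - 4))/(5 + (-4 - 4))) = (9*I*√418)*((-6 - 8)/(5 - 8)) = (9*I*√418)*(-14/(-3)) = (9*I*√418)*(-⅓*(-14)) = (9*I*√418)*(14/3) = 42*I*√418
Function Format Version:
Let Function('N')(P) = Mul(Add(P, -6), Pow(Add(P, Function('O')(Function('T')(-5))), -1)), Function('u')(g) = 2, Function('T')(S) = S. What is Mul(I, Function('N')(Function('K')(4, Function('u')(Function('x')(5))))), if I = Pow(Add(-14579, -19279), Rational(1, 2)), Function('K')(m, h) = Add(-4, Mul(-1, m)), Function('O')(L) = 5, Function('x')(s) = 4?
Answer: Mul(42, I, Pow(418, Rational(1, 2))) ≈ Mul(858.69, I)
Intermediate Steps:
I = Mul(9, I, Pow(418, Rational(1, 2))) (I = Pow(-33858, Rational(1, 2)) = Mul(9, I, Pow(418, Rational(1, 2))) ≈ Mul(184.01, I))
Function('N')(P) = Mul(Pow(Add(5, P), -1), Add(-6, P)) (Function('N')(P) = Mul(Add(P, -6), Pow(Add(P, 5), -1)) = Mul(Add(-6, P), Pow(Add(5, P), -1)) = Mul(Pow(Add(5, P), -1), Add(-6, P)))
Mul(I, Function('N')(Function('K')(4, Function('u')(Function('x')(5))))) = Mul(Mul(9, I, Pow(418, Rational(1, 2))), Mul(Pow(Add(5, Add(-4, Mul(-1, 4))), -1), Add(-6, Add(-4, Mul(-1, 4))))) = Mul(Mul(9, I, Pow(418, Rational(1, 2))), Mul(Pow(Add(5, Add(-4, -4)), -1), Add(-6, Add(-4, -4)))) = Mul(Mul(9, I, Pow(418, Rational(1, 2))), Mul(Pow(Add(5, -8), -1), Add(-6, -8))) = Mul(Mul(9, I, Pow(418, Rational(1, 2))), Mul(Pow(-3, -1), -14)) = Mul(Mul(9, I, Pow(418, Rational(1, 2))), Mul(Rational(-1, 3), -14)) = Mul(Mul(9, I, Pow(418, Rational(1, 2))), Rational(14, 3)) = Mul(42, I, Pow(418, Rational(1, 2)))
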